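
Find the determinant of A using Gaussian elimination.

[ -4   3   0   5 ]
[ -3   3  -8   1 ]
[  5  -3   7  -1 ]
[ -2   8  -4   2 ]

det(A) = 518

Forward elimination:
R2 <- R2 - (3/4)*R1:  [     0    3/4     -8  -11/4 ]
R3 <- R3 - (-5/4)*R1:  [    0   3/4     7  21/4 ]
R4 <- R4 - (1/2)*R1:  [    0  13/2    -4  -1/2 ]
R3 <- R3 - (1)*R2:  [  0   0  15   8 ]
R4 <- R4 - (26/3)*R2:  [     0      0  196/3   70/3 ]
R4 <- R4 - (196/45)*R3:  [       0        0        0  -518/45 ]
Upper-triangular form:
[ -4    3   0        5 ]
[  0  3/4  -8    -11/4 ]
[  0    0  15        8 ]
[  0    0   0  -518/45 ]
det(A) = (-1)^0 * (-4) * (3/4) * (15) * (-518/45) = 518  (0 row swaps -> sign +1)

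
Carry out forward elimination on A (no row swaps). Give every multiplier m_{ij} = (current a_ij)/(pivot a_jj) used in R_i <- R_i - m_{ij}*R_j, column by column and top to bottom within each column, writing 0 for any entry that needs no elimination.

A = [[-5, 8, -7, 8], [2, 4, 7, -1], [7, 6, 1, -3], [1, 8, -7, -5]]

Forward elimination:
R2 <- R2 - (-2/5)*R1:  [    0  36/5  21/5  11/5 ]
R3 <- R3 - (-7/5)*R1:  [     0   86/5  -44/5   41/5 ]
R4 <- R4 - (-1/5)*R1:  [     0   48/5  -42/5  -17/5 ]
R3 <- R3 - (43/18)*R2:  [      0       0  -113/6   53/18 ]
R4 <- R4 - (4/3)*R2:  [     0      0    -14  -19/3 ]
R4 <- R4 - (84/113)*R3:  [        0         0         0  -963/113 ]
Multipliers (in order of application): m_{21} = -2/5, m_{31} = -7/5, m_{41} = -1/5, m_{32} = 43/18, m_{42} = 4/3, m_{43} = 84/113

multipliers: -2/5, -7/5, -1/5, 43/18, 4/3, 84/113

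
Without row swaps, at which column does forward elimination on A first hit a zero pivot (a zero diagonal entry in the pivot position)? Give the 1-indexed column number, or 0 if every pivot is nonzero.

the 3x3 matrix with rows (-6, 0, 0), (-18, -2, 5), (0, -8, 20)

Naive forward elimination:
R2 <- R2 - (3)*R1:  [  0  -2   5 ]
R3 <- R3 - (4)*R2:  [ 0  0  0 ]
Matrix at this point:
[ -6   0  0 ]
[  0  -2  5 ]
[  0   0  0 ]
Pivot entry (3,3) in the last row is zero and there are no rows below to swap with -> zero pivot in column 3 (A is singular).

first zero-pivot column = 3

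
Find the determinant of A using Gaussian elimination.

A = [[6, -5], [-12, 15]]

det(A) = 30

Forward elimination:
R2 <- R2 - (-2)*R1:  [ 0  5 ]
Upper-triangular form:
[ 6  -5 ]
[ 0   5 ]
det(A) = (-1)^0 * (6) * (5) = 30  (0 row swaps -> sign +1)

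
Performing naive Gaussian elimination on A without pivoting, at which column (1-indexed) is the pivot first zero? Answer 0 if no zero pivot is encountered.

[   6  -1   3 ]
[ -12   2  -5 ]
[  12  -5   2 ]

first zero-pivot column = 2

Naive forward elimination:
R2 <- R2 - (-2)*R1:  [ 0  0  1 ]
R3 <- R3 - (2)*R1:  [  0  -3  -4 ]
Matrix at this point:
[ 6  -1   3 ]
[ 0   0   1 ]
[ 0  -3  -4 ]
Pivot entry (2,2) is zero but row 3 has -3 in column 2 -> naive elimination stops; a row interchange (e.g. R2 <-> R3) would be required here.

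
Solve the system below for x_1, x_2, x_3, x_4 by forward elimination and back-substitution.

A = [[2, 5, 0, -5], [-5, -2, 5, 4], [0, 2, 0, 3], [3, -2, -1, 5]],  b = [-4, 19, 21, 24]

Forward elimination on [A|b]:
R2 <- R2 - (-5/2)*R1:  [     0   21/2      5  -17/2      9 ]
R4 <- R4 - (3/2)*R1:  [     0  -19/2     -1   25/2     30 ]
R3 <- R3 - (4/21)*R2:  [      0       0  -20/21   97/21   135/7 ]
R4 <- R4 - (-19/21)*R2:  [      0       0   74/21  101/21   267/7 ]
R4 <- R4 - (-37/10)*R3:  [      0       0       0  219/10   219/2 ]
Row echelon form:
[ 2     5       0      -5  |     -4 ]
[ 0  21/2       5   -17/2  |      9 ]
[ 0     0  -20/21   97/21  |  135/7 ]
[ 0     0       0  219/10  |  219/2 ]
Back-substitution:
x_4 = (219/2) / (219/10) = 5
x_3 = (135/7 - (97/21)*(5)) / (-20/21) = 4
x_2 = (9 - (5)*(4) - (-17/2)*(5)) / (21/2) = 3
x_1 = (-4 - (5)*(3) - (-5)*(5)) / 2 = 3

(3, 3, 4, 5)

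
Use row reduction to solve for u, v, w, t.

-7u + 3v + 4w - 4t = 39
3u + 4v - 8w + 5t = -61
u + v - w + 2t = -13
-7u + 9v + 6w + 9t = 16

(-4, -3, 4, -1)

Forward elimination on [A|b]:
R2 <- R2 - (-3/7)*R1:  [      0    37/7   -44/7    23/7  -310/7 ]
R3 <- R3 - (-1/7)*R1:  [     0   10/7   -3/7   10/7  -52/7 ]
R4 <- R4 - (1)*R1:  [   0    6    2   13  -23 ]
R3 <- R3 - (10/37)*R2:  [      0       0   47/37   20/37  168/37 ]
R4 <- R4 - (42/37)*R2:  [       0        0   338/37   343/37  1009/37 ]
R4 <- R4 - (338/47)*R3:  [       0        0        0   253/47  -253/47 ]
Row echelon form:
[ -7     3      4      -4  |       39 ]
[  0  37/7  -44/7    23/7  |   -310/7 ]
[  0     0  47/37   20/37  |   168/37 ]
[  0     0      0  253/47  |  -253/47 ]
Back-substitution:
t = (-253/47) / (253/47) = -1
w = (168/37 - (20/37)*(-1)) / (47/37) = 4
v = (-310/7 - (-44/7)*(4) - (23/7)*(-1)) / (37/7) = -3
u = (39 - (3)*(-3) - (4)*(4) - (-4)*(-1)) / -7 = -4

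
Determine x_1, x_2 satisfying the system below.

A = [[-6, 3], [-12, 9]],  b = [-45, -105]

(5, -5)

Forward elimination on [A|b]:
R2 <- R2 - (2)*R1:  [   0    3  -15 ]
Row echelon form:
[ -6  3  |  -45 ]
[  0  3  |  -15 ]
Back-substitution:
x_2 = (-15) / 3 = -5
x_1 = (-45 - (3)*(-5)) / -6 = 5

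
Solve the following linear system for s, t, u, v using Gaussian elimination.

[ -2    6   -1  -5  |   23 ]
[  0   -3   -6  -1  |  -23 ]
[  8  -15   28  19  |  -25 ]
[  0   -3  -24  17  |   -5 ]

(-2, 5, 1, 2)

Forward elimination on [A|b]:
R3 <- R3 - (-4)*R1:  [  0   9  24  -1  67 ]
R3 <- R3 - (-3)*R2:  [  0   0   6  -4  -2 ]
R4 <- R4 - (1)*R2:  [   0    0  -18   18   18 ]
R4 <- R4 - (-3)*R3:  [  0   0   0   6  12 ]
Row echelon form:
[ -2   6  -1  -5  |   23 ]
[  0  -3  -6  -1  |  -23 ]
[  0   0   6  -4  |   -2 ]
[  0   0   0   6  |   12 ]
Back-substitution:
v = (12) / 6 = 2
u = (-2 - (-4)*(2)) / 6 = 1
t = (-23 - (-6)*(1) - (-1)*(2)) / -3 = 5
s = (23 - (6)*(5) - (-1)*(1) - (-5)*(2)) / -2 = -2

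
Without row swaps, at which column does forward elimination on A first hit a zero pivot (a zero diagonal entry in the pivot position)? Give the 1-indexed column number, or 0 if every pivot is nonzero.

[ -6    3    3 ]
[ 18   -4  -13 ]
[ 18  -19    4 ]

Naive forward elimination:
R2 <- R2 - (-3)*R1:  [  0   5  -4 ]
R3 <- R3 - (-3)*R1:  [   0  -10   13 ]
R3 <- R3 - (-2)*R2:  [ 0  0  5 ]
All pivots nonzero; naive elimination completes without hitting a zero pivot.

first zero-pivot column = 0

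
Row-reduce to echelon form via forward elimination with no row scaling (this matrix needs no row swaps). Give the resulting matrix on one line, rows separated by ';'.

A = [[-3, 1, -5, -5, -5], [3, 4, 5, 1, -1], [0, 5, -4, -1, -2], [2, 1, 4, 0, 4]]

REF = [-3 1 -5 -5 -5; 0 5 0 -4 -6; 0 0 -4 3 4; 0 0 0 -3/2 10/3]

Forward elimination:
R2 <- R2 - (-1)*R1:  [  0   5   0  -4  -6 ]
R4 <- R4 - (-2/3)*R1:  [     0    5/3    2/3  -10/3    2/3 ]
R3 <- R3 - (1)*R2:  [  0   0  -4   3   4 ]
R4 <- R4 - (1/3)*R2:  [   0    0  2/3   -2  8/3 ]
R4 <- R4 - (-1/6)*R3:  [    0     0     0  -3/2  10/3 ]
Row echelon form:
[ -3  1  -5    -5    -5 ]
[  0  5   0    -4    -6 ]
[  0  0  -4     3     4 ]
[  0  0   0  -3/2  10/3 ]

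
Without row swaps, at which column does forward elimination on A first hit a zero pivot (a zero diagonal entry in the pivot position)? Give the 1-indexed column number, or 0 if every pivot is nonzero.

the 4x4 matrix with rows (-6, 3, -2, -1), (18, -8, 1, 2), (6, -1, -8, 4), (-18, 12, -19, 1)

first zero-pivot column = 3

Naive forward elimination:
R2 <- R2 - (-3)*R1:  [  0   1  -5  -1 ]
R3 <- R3 - (-1)*R1:  [   0    2  -10    3 ]
R4 <- R4 - (3)*R1:  [   0    3  -13    4 ]
R3 <- R3 - (2)*R2:  [ 0  0  0  5 ]
R4 <- R4 - (3)*R2:  [ 0  0  2  7 ]
Matrix at this point:
[ -6  3  -2  -1 ]
[  0  1  -5  -1 ]
[  0  0   0   5 ]
[  0  0   2   7 ]
Pivot entry (3,3) is zero but row 4 has 2 in column 3 -> naive elimination stops; a row interchange (e.g. R3 <-> R4) would be required here.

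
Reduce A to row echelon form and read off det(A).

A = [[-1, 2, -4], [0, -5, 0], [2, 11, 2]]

det(A) = -30

Forward elimination:
R3 <- R3 - (-2)*R1:  [  0  15  -6 ]
R3 <- R3 - (-3)*R2:  [  0   0  -6 ]
Upper-triangular form:
[ -1   2  -4 ]
[  0  -5   0 ]
[  0   0  -6 ]
det(A) = (-1)^0 * (-1) * (-5) * (-6) = -30  (0 row swaps -> sign +1)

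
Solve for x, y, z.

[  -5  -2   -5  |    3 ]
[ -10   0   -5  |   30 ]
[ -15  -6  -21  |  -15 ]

(-5, 1, 4)

Forward elimination on [A|b]:
R2 <- R2 - (2)*R1:  [  0   4   5  24 ]
R3 <- R3 - (3)*R1:  [   0    0   -6  -24 ]
Row echelon form:
[ -5  -2  -5  |    3 ]
[  0   4   5  |   24 ]
[  0   0  -6  |  -24 ]
Back-substitution:
z = (-24) / -6 = 4
y = (24 - (5)*(4)) / 4 = 1
x = (3 - (-2)*(1) - (-5)*(4)) / -5 = -5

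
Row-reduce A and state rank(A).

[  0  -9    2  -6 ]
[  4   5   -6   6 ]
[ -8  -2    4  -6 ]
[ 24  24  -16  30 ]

Row reduction:
R1 <-> R2   (pivot in column 1 was zero)
[  4   5   -6   6 ]
[  0  -9    2  -6 ]
[ -8  -2    4  -6 ]
[ 24  24  -16  30 ]
R3 <- R3 - (-2)*R1:  [  0   8  -8   6 ]
R4 <- R4 - (6)*R1:  [  0  -6  20  -6 ]
R3 <- R3 - (-8/9)*R2:  [     0      0  -56/9    2/3 ]
R4 <- R4 - (2/3)*R2:  [    0     0  56/3    -2 ]
R4 <- R4 - (-3)*R3:  [ 0  0  0  0 ]
Row echelon form:
[ 4   5     -6    6 ]
[ 0  -9      2   -6 ]
[ 0   0  -56/9  2/3 ]
[ 0   0      0    0 ]
Nonzero rows / pivot columns: 3

rank(A) = 3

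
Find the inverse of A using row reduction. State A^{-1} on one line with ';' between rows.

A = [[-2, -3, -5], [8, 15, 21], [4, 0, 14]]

inverse = [-35/6 -7/6 -1/3; 7/9 2/9 -1/18; 5/3 1/3 1/6]

Gauss-Jordan on [A | I]:
R1 <- (1/-2)*R1:  [    1   3/2   5/2  |  -1/2     0     0 ]
R2 <- R2 - (8)*R1:  [ 0  3  1  |  4  1  0 ]
R3 <- R3 - (4)*R1:  [  0  -6   4  |   2   0   1 ]
R2 <- (1/3)*R2:  [   0    1  1/3  |  4/3  1/3    0 ]
R1 <- R1 - (3/2)*R2:  [    1     0     2  |  -5/2  -1/2     0 ]
R3 <- R3 - (-6)*R2:  [  0   0   6  |  10   2   1 ]
R3 <- (1/6)*R3:  [   0    0    1  |  5/3  1/3  1/6 ]
R1 <- R1 - (2)*R3:  [     1      0      0  |  -35/6   -7/6   -1/3 ]
R2 <- R2 - (1/3)*R3:  [     0      1      0  |    7/9    2/9  -1/18 ]
Right block of [I | A^{-1}] is the inverse:
[ -35/6  -7/6   -1/3 ]
[   7/9   2/9  -1/18 ]
[   5/3   1/3    1/6 ]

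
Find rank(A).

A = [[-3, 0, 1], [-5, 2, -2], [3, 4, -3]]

Row reduction:
R2 <- R2 - (5/3)*R1:  [     0      2  -11/3 ]
R3 <- R3 - (-1)*R1:  [  0   4  -2 ]
R3 <- R3 - (2)*R2:  [    0     0  16/3 ]
Row echelon form:
[ -3  0      1 ]
[  0  2  -11/3 ]
[  0  0   16/3 ]
Nonzero rows / pivot columns: 3

rank(A) = 3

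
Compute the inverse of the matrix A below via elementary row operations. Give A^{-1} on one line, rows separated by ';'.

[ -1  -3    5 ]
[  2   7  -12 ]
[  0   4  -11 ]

inverse = [-29/3 -13/3 1/3; 22/3 11/3 -2/3; 8/3 4/3 -1/3]

Gauss-Jordan on [A | I]:
R1 <- (1/-1)*R1:  [  1   3  -5  |  -1   0   0 ]
R2 <- R2 - (2)*R1:  [  0   1  -2  |   2   1   0 ]
R1 <- R1 - (3)*R2:  [  1   0   1  |  -7  -3   0 ]
R3 <- R3 - (4)*R2:  [  0   0  -3  |  -8  -4   1 ]
R3 <- (1/-3)*R3:  [    0     0     1  |   8/3   4/3  -1/3 ]
R1 <- R1 - (1)*R3:  [     1      0      0  |  -29/3  -13/3    1/3 ]
R2 <- R2 - (-2)*R3:  [    0     1     0  |  22/3  11/3  -2/3 ]
Right block of [I | A^{-1}] is the inverse:
[ -29/3  -13/3   1/3 ]
[  22/3   11/3  -2/3 ]
[   8/3    4/3  -1/3 ]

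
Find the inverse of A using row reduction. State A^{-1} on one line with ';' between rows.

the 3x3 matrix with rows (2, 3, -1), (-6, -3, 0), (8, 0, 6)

inverse = [-3/8 -3/8 -1/16; 3/4 5/12 1/8; 1/2 1/2 1/4]

Gauss-Jordan on [A | I]:
R1 <- (1/2)*R1:  [    1   3/2  -1/2  |   1/2     0     0 ]
R2 <- R2 - (-6)*R1:  [  0   6  -3  |   3   1   0 ]
R3 <- R3 - (8)*R1:  [   0  -12   10  |   -4    0    1 ]
R2 <- (1/6)*R2:  [    0     1  -1/2  |   1/2   1/6     0 ]
R1 <- R1 - (3/2)*R2:  [    1     0   1/4  |  -1/4  -1/4     0 ]
R3 <- R3 - (-12)*R2:  [ 0  0  4  |  2  2  1 ]
R3 <- (1/4)*R3:  [   0    0    1  |  1/2  1/2  1/4 ]
R1 <- R1 - (1/4)*R3:  [     1      0      0  |   -3/8   -3/8  -1/16 ]
R2 <- R2 - (-1/2)*R3:  [    0     1     0  |   3/4  5/12   1/8 ]
Right block of [I | A^{-1}] is the inverse:
[ -3/8  -3/8  -1/16 ]
[  3/4  5/12    1/8 ]
[  1/2   1/2    1/4 ]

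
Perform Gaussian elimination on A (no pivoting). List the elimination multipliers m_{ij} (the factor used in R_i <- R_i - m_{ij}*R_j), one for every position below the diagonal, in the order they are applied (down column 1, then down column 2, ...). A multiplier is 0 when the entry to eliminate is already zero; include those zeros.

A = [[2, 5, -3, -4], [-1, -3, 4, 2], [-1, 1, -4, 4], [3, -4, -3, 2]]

multipliers: -1/2, -1/2, 3/2, -7, 23, -14/3

Forward elimination:
R2 <- R2 - (-1/2)*R1:  [    0  -1/2   5/2     0 ]
R3 <- R3 - (-1/2)*R1:  [     0    7/2  -11/2      2 ]
R4 <- R4 - (3/2)*R1:  [     0  -23/2    3/2      8 ]
R3 <- R3 - (-7)*R2:  [  0   0  12   2 ]
R4 <- R4 - (23)*R2:  [   0    0  -56    8 ]
R4 <- R4 - (-14/3)*R3:  [    0     0     0  52/3 ]
Multipliers (in order of application): m_{21} = -1/2, m_{31} = -1/2, m_{41} = 3/2, m_{32} = -7, m_{42} = 23, m_{43} = -14/3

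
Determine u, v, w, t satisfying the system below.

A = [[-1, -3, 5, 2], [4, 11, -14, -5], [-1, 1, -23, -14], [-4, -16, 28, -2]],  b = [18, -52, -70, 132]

Forward elimination on [A|b]:
R2 <- R2 - (-4)*R1:  [  0  -1   6   3  20 ]
R3 <- R3 - (1)*R1:  [   0    4  -28  -16  -88 ]
R4 <- R4 - (4)*R1:  [   0   -4    8  -10   60 ]
R3 <- R3 - (-4)*R2:  [  0   0  -4  -4  -8 ]
R4 <- R4 - (4)*R2:  [   0    0  -16  -22  -20 ]
R4 <- R4 - (4)*R3:  [  0   0   0  -6  12 ]
Row echelon form:
[ -1  -3   5   2  |  18 ]
[  0  -1   6   3  |  20 ]
[  0   0  -4  -4  |  -8 ]
[  0   0   0  -6  |  12 ]
Back-substitution:
t = (12) / -6 = -2
w = (-8 - (-4)*(-2)) / -4 = 4
v = (20 - (6)*(4) - (3)*(-2)) / -1 = -2
u = (18 - (-3)*(-2) - (5)*(4) - (2)*(-2)) / -1 = 4

(4, -2, 4, -2)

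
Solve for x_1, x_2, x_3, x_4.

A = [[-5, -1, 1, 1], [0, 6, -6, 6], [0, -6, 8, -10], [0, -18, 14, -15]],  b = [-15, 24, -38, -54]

(3, -1, -3, 2)

Forward elimination on [A|b]:
R3 <- R3 - (-1)*R2:  [   0    0    2   -4  -14 ]
R4 <- R4 - (-3)*R2:  [  0   0  -4   3  18 ]
R4 <- R4 - (-2)*R3:  [   0    0    0   -5  -10 ]
Row echelon form:
[ -5  -1   1   1  |  -15 ]
[  0   6  -6   6  |   24 ]
[  0   0   2  -4  |  -14 ]
[  0   0   0  -5  |  -10 ]
Back-substitution:
x_4 = (-10) / -5 = 2
x_3 = (-14 - (-4)*(2)) / 2 = -3
x_2 = (24 - (-6)*(-3) - (6)*(2)) / 6 = -1
x_1 = (-15 - (-1)*(-1) - (1)*(-3) - (1)*(2)) / -5 = 3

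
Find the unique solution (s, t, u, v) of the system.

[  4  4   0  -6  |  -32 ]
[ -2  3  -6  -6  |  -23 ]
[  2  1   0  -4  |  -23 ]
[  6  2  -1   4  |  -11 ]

(-5, 3, 3, 4)

Forward elimination on [A|b]:
R2 <- R2 - (-1/2)*R1:  [   0    5   -6   -9  -39 ]
R3 <- R3 - (1/2)*R1:  [  0  -1   0  -1  -7 ]
R4 <- R4 - (3/2)*R1:  [  0  -4  -1  13  37 ]
R3 <- R3 - (-1/5)*R2:  [     0      0   -6/5  -14/5  -74/5 ]
R4 <- R4 - (-4/5)*R2:  [     0      0  -29/5   29/5   29/5 ]
R4 <- R4 - (29/6)*R3:  [     0      0      0   58/3  232/3 ]
Row echelon form:
[ 4  4     0     -6  |    -32 ]
[ 0  5    -6     -9  |    -39 ]
[ 0  0  -6/5  -14/5  |  -74/5 ]
[ 0  0     0   58/3  |  232/3 ]
Back-substitution:
v = (232/3) / (58/3) = 4
u = (-74/5 - (-14/5)*(4)) / (-6/5) = 3
t = (-39 - (-6)*(3) - (-9)*(4)) / 5 = 3
s = (-32 - (4)*(3) - (-6)*(4)) / 4 = -5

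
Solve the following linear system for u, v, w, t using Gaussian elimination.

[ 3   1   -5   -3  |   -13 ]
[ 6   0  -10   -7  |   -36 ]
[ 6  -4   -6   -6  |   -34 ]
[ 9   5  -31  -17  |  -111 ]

Forward elimination on [A|b]:
R2 <- R2 - (2)*R1:  [   0   -2    0   -1  -10 ]
R3 <- R3 - (2)*R1:  [  0  -6   4   0  -8 ]
R4 <- R4 - (3)*R1:  [   0    2  -16   -8  -72 ]
R3 <- R3 - (3)*R2:  [  0   0   4   3  22 ]
R4 <- R4 - (-1)*R2:  [   0    0  -16   -9  -82 ]
R4 <- R4 - (-4)*R3:  [ 0  0  0  3  6 ]
Row echelon form:
[ 3   1  -5  -3  |  -13 ]
[ 0  -2   0  -1  |  -10 ]
[ 0   0   4   3  |   22 ]
[ 0   0   0   3  |    6 ]
Back-substitution:
t = (6) / 3 = 2
w = (22 - (3)*(2)) / 4 = 4
v = (-10 - (-1)*(2)) / -2 = 4
u = (-13 - (1)*(4) - (-5)*(4) - (-3)*(2)) / 3 = 3

(3, 4, 4, 2)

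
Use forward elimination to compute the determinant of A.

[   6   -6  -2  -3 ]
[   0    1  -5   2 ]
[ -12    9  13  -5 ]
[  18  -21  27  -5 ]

Forward elimination:
R3 <- R3 - (-2)*R1:  [   0   -3    9  -11 ]
R4 <- R4 - (3)*R1:  [  0  -3  33   4 ]
R3 <- R3 - (-3)*R2:  [  0   0  -6  -5 ]
R4 <- R4 - (-3)*R2:  [  0   0  18  10 ]
R4 <- R4 - (-3)*R3:  [  0   0   0  -5 ]
Upper-triangular form:
[ 6  -6  -2  -3 ]
[ 0   1  -5   2 ]
[ 0   0  -6  -5 ]
[ 0   0   0  -5 ]
det(A) = (-1)^0 * (6) * (1) * (-6) * (-5) = 180  (0 row swaps -> sign +1)

det(A) = 180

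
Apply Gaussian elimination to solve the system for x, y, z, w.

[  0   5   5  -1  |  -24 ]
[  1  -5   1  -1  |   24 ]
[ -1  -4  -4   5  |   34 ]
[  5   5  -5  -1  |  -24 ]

Forward elimination on [A|b]:
R1 <-> R2   (pivot in column 1 was zero)
[  1  -5   1  -1   24 ]
[  0   5   5  -1  -24 ]
[ -1  -4  -4   5   34 ]
[  5   5  -5  -1  -24 ]
R3 <- R3 - (-1)*R1:  [  0  -9  -3   4  58 ]
R4 <- R4 - (5)*R1:  [    0    30   -10     4  -144 ]
R3 <- R3 - (-9/5)*R2:  [    0     0     6  11/5  74/5 ]
R4 <- R4 - (6)*R2:  [   0    0  -40   10    0 ]
R4 <- R4 - (-20/3)*R3:  [     0      0      0   74/3  296/3 ]
Row echelon form:
[ 1  -5  1    -1  |     24 ]
[ 0   5  5    -1  |    -24 ]
[ 0   0  6  11/5  |   74/5 ]
[ 0   0  0  74/3  |  296/3 ]
Back-substitution:
w = (296/3) / (74/3) = 4
z = (74/5 - (11/5)*(4)) / 6 = 1
y = (-24 - (5)*(1) - (-1)*(4)) / 5 = -5
x = (24 - (-5)*(-5) - (1)*(1) - (-1)*(4)) / 1 = 2

(2, -5, 1, 4)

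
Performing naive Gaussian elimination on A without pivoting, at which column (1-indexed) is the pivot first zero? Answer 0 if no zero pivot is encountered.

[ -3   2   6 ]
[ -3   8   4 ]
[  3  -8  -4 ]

Naive forward elimination:
R2 <- R2 - (1)*R1:  [  0   6  -2 ]
R3 <- R3 - (-1)*R1:  [  0  -6   2 ]
R3 <- R3 - (-1)*R2:  [ 0  0  0 ]
Matrix at this point:
[ -3  2   6 ]
[  0  6  -2 ]
[  0  0   0 ]
Pivot entry (3,3) in the last row is zero and there are no rows below to swap with -> zero pivot in column 3 (A is singular).

first zero-pivot column = 3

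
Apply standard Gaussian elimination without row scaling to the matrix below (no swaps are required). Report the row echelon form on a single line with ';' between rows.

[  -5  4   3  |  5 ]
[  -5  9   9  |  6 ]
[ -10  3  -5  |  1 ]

REF = [-5 4 3 5; 0 5 6 1; 0 0 -5 -8]

Forward elimination:
R2 <- R2 - (1)*R1:  [ 0  5  6  1 ]
R3 <- R3 - (2)*R1:  [   0   -5  -11   -9 ]
R3 <- R3 - (-1)*R2:  [  0   0  -5  -8 ]
Row echelon form:
[ -5  4   3  |   5 ]
[  0  5   6  |   1 ]
[  0  0  -5  |  -8 ]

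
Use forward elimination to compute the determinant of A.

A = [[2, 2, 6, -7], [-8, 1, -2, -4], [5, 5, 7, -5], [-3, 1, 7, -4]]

det(A) = -1360

Forward elimination:
R2 <- R2 - (-4)*R1:  [   0    9   22  -32 ]
R3 <- R3 - (5/2)*R1:  [    0     0    -8  25/2 ]
R4 <- R4 - (-3/2)*R1:  [     0      4     16  -29/2 ]
R4 <- R4 - (4/9)*R2:  [     0      0   56/9  -5/18 ]
R4 <- R4 - (-7/9)*R3:  [    0     0     0  85/9 ]
Upper-triangular form:
[ 2  2   6    -7 ]
[ 0  9  22   -32 ]
[ 0  0  -8  25/2 ]
[ 0  0   0  85/9 ]
det(A) = (-1)^0 * (2) * (9) * (-8) * (85/9) = -1360  (0 row swaps -> sign +1)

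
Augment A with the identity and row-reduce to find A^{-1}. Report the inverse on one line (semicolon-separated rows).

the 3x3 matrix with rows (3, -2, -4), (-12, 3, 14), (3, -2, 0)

inverse = [-7/15 -2/15 4/15; -7/10 -1/5 -1/10; -1/4 0 1/4]

Gauss-Jordan on [A | I]:
R1 <- (1/3)*R1:  [    1  -2/3  -4/3  |   1/3     0     0 ]
R2 <- R2 - (-12)*R1:  [  0  -5  -2  |   4   1   0 ]
R3 <- R3 - (3)*R1:  [  0   0   4  |  -1   0   1 ]
R2 <- (1/-5)*R2:  [    0     1   2/5  |  -4/5  -1/5     0 ]
R1 <- R1 - (-2/3)*R2:  [      1       0  -16/15  |    -1/5   -2/15       0 ]
R3 <- (1/4)*R3:  [    0     0     1  |  -1/4     0   1/4 ]
R1 <- R1 - (-16/15)*R3:  [     1      0      0  |  -7/15  -2/15   4/15 ]
R2 <- R2 - (2/5)*R3:  [     0      1      0  |  -7/10   -1/5  -1/10 ]
Right block of [I | A^{-1}] is the inverse:
[ -7/15  -2/15   4/15 ]
[ -7/10   -1/5  -1/10 ]
[  -1/4      0    1/4 ]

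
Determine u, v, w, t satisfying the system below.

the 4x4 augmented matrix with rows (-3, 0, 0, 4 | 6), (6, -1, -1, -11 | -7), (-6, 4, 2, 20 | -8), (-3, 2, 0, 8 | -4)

Forward elimination on [A|b]:
R2 <- R2 - (-2)*R1:  [  0  -1  -1  -3   5 ]
R3 <- R3 - (2)*R1:  [   0    4    2   12  -20 ]
R4 <- R4 - (1)*R1:  [   0    2    0    4  -10 ]
R3 <- R3 - (-4)*R2:  [  0   0  -2   0   0 ]
R4 <- R4 - (-2)*R2:  [  0   0  -2  -2   0 ]
R4 <- R4 - (1)*R3:  [  0   0   0  -2   0 ]
Row echelon form:
[ -3   0   0   4  |  6 ]
[  0  -1  -1  -3  |  5 ]
[  0   0  -2   0  |  0 ]
[  0   0   0  -2  |  0 ]
Back-substitution:
t = (0) / -2 = 0
w = (0) / -2 = 0
v = (5 - (-1)*(0) - (-3)*(0)) / -1 = -5
u = (6 - (4)*(0)) / -3 = -2

(-2, -5, 0, 0)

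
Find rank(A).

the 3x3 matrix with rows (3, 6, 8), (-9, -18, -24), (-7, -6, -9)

rank(A) = 2

Row reduction:
R2 <- R2 - (-3)*R1:  [ 0  0  0 ]
R3 <- R3 - (-7/3)*R1:  [    0     8  29/3 ]
R2 <-> R3   (pivot in column 2 was zero)
[ 3  6     8 ]
[ 0  8  29/3 ]
[ 0  0     0 ]
Row echelon form:
[ 3  6     8 ]
[ 0  8  29/3 ]
[ 0  0     0 ]
Nonzero rows / pivot columns: 2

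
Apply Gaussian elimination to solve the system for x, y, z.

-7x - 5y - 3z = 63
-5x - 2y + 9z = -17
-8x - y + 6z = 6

(-4, -4, -5)

Forward elimination on [A|b]:
R2 <- R2 - (5/7)*R1:  [    0  11/7  78/7   -62 ]
R3 <- R3 - (8/7)*R1:  [    0  33/7  66/7   -66 ]
R3 <- R3 - (3)*R2:  [   0    0  -24  120 ]
Row echelon form:
[ -7    -5    -3  |   63 ]
[  0  11/7  78/7  |  -62 ]
[  0     0   -24  |  120 ]
Back-substitution:
z = (120) / -24 = -5
y = (-62 - (78/7)*(-5)) / (11/7) = -4
x = (63 - (-5)*(-4) - (-3)*(-5)) / -7 = -4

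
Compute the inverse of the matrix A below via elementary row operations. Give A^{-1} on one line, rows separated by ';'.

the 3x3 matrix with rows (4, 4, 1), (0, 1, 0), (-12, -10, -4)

Gauss-Jordan on [A | I]:
R1 <- (1/4)*R1:  [   1    1  1/4  |  1/4    0    0 ]
R3 <- R3 - (-12)*R1:  [  0   2  -1  |   3   0   1 ]
R1 <- R1 - (1)*R2:  [   1    0  1/4  |  1/4   -1    0 ]
R3 <- R3 - (2)*R2:  [  0   0  -1  |   3  -2   1 ]
R3 <- (1/-1)*R3:  [  0   0   1  |  -3   2  -1 ]
R1 <- R1 - (1/4)*R3:  [    1     0     0  |     1  -3/2   1/4 ]
Right block of [I | A^{-1}] is the inverse:
[  1  -3/2  1/4 ]
[  0     1    0 ]
[ -3     2   -1 ]

inverse = [1 -3/2 1/4; 0 1 0; -3 2 -1]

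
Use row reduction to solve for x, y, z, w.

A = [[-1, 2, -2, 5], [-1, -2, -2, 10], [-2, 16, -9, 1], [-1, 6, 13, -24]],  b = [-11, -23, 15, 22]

(-3, -2, -5, -4)

Forward elimination on [A|b]:
R2 <- R2 - (1)*R1:  [   0   -4    0    5  -12 ]
R3 <- R3 - (2)*R1:  [  0  12  -5  -9  37 ]
R4 <- R4 - (1)*R1:  [   0    4   15  -29   33 ]
R3 <- R3 - (-3)*R2:  [  0   0  -5   6   1 ]
R4 <- R4 - (-1)*R2:  [   0    0   15  -24   21 ]
R4 <- R4 - (-3)*R3:  [  0   0   0  -6  24 ]
Row echelon form:
[ -1   2  -2   5  |  -11 ]
[  0  -4   0   5  |  -12 ]
[  0   0  -5   6  |    1 ]
[  0   0   0  -6  |   24 ]
Back-substitution:
w = (24) / -6 = -4
z = (1 - (6)*(-4)) / -5 = -5
y = (-12 - (5)*(-4)) / -4 = -2
x = (-11 - (2)*(-2) - (-2)*(-5) - (5)*(-4)) / -1 = -3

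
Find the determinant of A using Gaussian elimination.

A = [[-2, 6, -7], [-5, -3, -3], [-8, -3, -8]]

det(A) = -63

Forward elimination:
R2 <- R2 - (5/2)*R1:  [    0   -18  29/2 ]
R3 <- R3 - (4)*R1:  [   0  -27   20 ]
R3 <- R3 - (3/2)*R2:  [    0     0  -7/4 ]
Upper-triangular form:
[ -2    6    -7 ]
[  0  -18  29/2 ]
[  0    0  -7/4 ]
det(A) = (-1)^0 * (-2) * (-18) * (-7/4) = -63  (0 row swaps -> sign +1)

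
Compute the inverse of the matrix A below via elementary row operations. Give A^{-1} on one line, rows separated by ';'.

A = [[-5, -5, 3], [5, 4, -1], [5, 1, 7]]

Gauss-Jordan on [A | I]:
R1 <- (1/-5)*R1:  [    1     1  -3/5  |  -1/5     0     0 ]
R2 <- R2 - (5)*R1:  [  0  -1   2  |   1   1   0 ]
R3 <- R3 - (5)*R1:  [  0  -4  10  |   1   0   1 ]
R2 <- (1/-1)*R2:  [  0   1  -2  |  -1  -1   0 ]
R1 <- R1 - (1)*R2:  [   1    0  7/5  |  4/5    1    0 ]
R3 <- R3 - (-4)*R2:  [  0   0   2  |  -3  -4   1 ]
R3 <- (1/2)*R3:  [    0     0     1  |  -3/2    -2   1/2 ]
R1 <- R1 - (7/5)*R3:  [     1      0      0  |  29/10   19/5  -7/10 ]
R2 <- R2 - (-2)*R3:  [  0   1   0  |  -4  -5   1 ]
Right block of [I | A^{-1}] is the inverse:
[ 29/10  19/5  -7/10 ]
[    -4    -5      1 ]
[  -3/2    -2    1/2 ]

inverse = [29/10 19/5 -7/10; -4 -5 1; -3/2 -2 1/2]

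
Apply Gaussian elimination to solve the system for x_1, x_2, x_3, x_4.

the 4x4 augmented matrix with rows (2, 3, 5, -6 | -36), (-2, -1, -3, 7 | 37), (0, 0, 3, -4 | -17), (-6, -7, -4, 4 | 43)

(-1, -3, 1, 5)

Forward elimination on [A|b]:
R2 <- R2 - (-1)*R1:  [ 0  2  2  1  1 ]
R4 <- R4 - (-3)*R1:  [   0    2   11  -14  -65 ]
R4 <- R4 - (1)*R2:  [   0    0    9  -15  -66 ]
R4 <- R4 - (3)*R3:  [   0    0    0   -3  -15 ]
Row echelon form:
[ 2  3  5  -6  |  -36 ]
[ 0  2  2   1  |    1 ]
[ 0  0  3  -4  |  -17 ]
[ 0  0  0  -3  |  -15 ]
Back-substitution:
x_4 = (-15) / -3 = 5
x_3 = (-17 - (-4)*(5)) / 3 = 1
x_2 = (1 - (2)*(1) - (1)*(5)) / 2 = -3
x_1 = (-36 - (3)*(-3) - (5)*(1) - (-6)*(5)) / 2 = -1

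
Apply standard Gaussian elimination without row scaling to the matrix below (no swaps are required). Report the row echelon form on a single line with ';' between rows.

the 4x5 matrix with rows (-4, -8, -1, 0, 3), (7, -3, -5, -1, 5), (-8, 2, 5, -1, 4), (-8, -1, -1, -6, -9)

REF = [-4 -8 -1 0 3; 0 -17 -27/4 -1 41/4; 0 0 -5/34 -35/17 301/34; 0 0 0 125/2 -3043/10]

Forward elimination:
R2 <- R2 - (-7/4)*R1:  [     0    -17  -27/4     -1   41/4 ]
R3 <- R3 - (2)*R1:  [  0  18   7  -1  -2 ]
R4 <- R4 - (2)*R1:  [   0   15    1   -6  -15 ]
R3 <- R3 - (-18/17)*R2:  [      0       0   -5/34  -35/17  301/34 ]
R4 <- R4 - (-15/17)*R2:  [       0        0  -337/68  -117/17  -405/68 ]
R4 <- R4 - (337/10)*R3:  [        0         0         0     125/2  -3043/10 ]
Row echelon form:
[ -4   -8     -1       0         3 ]
[  0  -17  -27/4      -1      41/4 ]
[  0    0  -5/34  -35/17    301/34 ]
[  0    0      0   125/2  -3043/10 ]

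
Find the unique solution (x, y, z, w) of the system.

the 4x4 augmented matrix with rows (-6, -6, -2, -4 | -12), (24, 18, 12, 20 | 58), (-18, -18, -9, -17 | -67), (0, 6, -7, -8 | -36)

(-5, 3, 2, 5)

Forward elimination on [A|b]:
R2 <- R2 - (-4)*R1:  [  0  -6   4   4  10 ]
R3 <- R3 - (3)*R1:  [   0    0   -3   -5  -31 ]
R4 <- R4 - (-1)*R2:  [   0    0   -3   -4  -26 ]
R4 <- R4 - (1)*R3:  [ 0  0  0  1  5 ]
Row echelon form:
[ -6  -6  -2  -4  |  -12 ]
[  0  -6   4   4  |   10 ]
[  0   0  -3  -5  |  -31 ]
[  0   0   0   1  |    5 ]
Back-substitution:
w = (5) / 1 = 5
z = (-31 - (-5)*(5)) / -3 = 2
y = (10 - (4)*(2) - (4)*(5)) / -6 = 3
x = (-12 - (-6)*(3) - (-2)*(2) - (-4)*(5)) / -6 = -5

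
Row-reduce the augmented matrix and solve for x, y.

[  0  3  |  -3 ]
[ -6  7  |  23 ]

(-5, -1)

Forward elimination on [A|b]:
R1 <-> R2   (pivot in column 1 was zero)
[ -6  7  23 ]
[  0  3  -3 ]
Row echelon form:
[ -6  7  |  23 ]
[  0  3  |  -3 ]
Back-substitution:
y = (-3) / 3 = -1
x = (23 - (7)*(-1)) / -6 = -5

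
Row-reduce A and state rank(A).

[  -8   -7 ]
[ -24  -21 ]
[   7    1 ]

rank(A) = 2

Row reduction:
R2 <- R2 - (3)*R1:  [ 0  0 ]
R3 <- R3 - (-7/8)*R1:  [     0  -41/8 ]
R2 <-> R3   (pivot in column 2 was zero)
[ -8     -7 ]
[  0  -41/8 ]
[  0      0 ]
Row echelon form:
[ -8     -7 ]
[  0  -41/8 ]
[  0      0 ]
Nonzero rows / pivot columns: 2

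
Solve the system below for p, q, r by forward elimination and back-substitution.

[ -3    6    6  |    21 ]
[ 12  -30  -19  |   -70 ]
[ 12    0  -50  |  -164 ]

Forward elimination on [A|b]:
R2 <- R2 - (-4)*R1:  [  0  -6   5  14 ]
R3 <- R3 - (-4)*R1:  [   0   24  -26  -80 ]
R3 <- R3 - (-4)*R2:  [   0    0   -6  -24 ]
Row echelon form:
[ -3   6   6  |   21 ]
[  0  -6   5  |   14 ]
[  0   0  -6  |  -24 ]
Back-substitution:
r = (-24) / -6 = 4
q = (14 - (5)*(4)) / -6 = 1
p = (21 - (6)*(1) - (6)*(4)) / -3 = 3

(3, 1, 4)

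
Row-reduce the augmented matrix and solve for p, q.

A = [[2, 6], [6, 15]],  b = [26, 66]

(1, 4)

Forward elimination on [A|b]:
R2 <- R2 - (3)*R1:  [   0   -3  -12 ]
Row echelon form:
[ 2   6  |   26 ]
[ 0  -3  |  -12 ]
Back-substitution:
q = (-12) / -3 = 4
p = (26 - (6)*(4)) / 2 = 1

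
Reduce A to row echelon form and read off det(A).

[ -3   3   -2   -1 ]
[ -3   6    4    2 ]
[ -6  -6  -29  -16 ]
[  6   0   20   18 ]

det(A) = 18

Forward elimination:
R2 <- R2 - (1)*R1:  [ 0  3  6  3 ]
R3 <- R3 - (2)*R1:  [   0  -12  -25  -14 ]
R4 <- R4 - (-2)*R1:  [  0   6  16  16 ]
R3 <- R3 - (-4)*R2:  [  0   0  -1  -2 ]
R4 <- R4 - (2)*R2:  [  0   0   4  10 ]
R4 <- R4 - (-4)*R3:  [ 0  0  0  2 ]
Upper-triangular form:
[ -3  3  -2  -1 ]
[  0  3   6   3 ]
[  0  0  -1  -2 ]
[  0  0   0   2 ]
det(A) = (-1)^0 * (-3) * (3) * (-1) * (2) = 18  (0 row swaps -> sign +1)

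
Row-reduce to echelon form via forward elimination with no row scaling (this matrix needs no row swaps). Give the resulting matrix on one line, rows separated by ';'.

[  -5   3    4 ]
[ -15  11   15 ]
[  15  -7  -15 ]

REF = [-5 3 4; 0 2 3; 0 0 -6]

Forward elimination:
R2 <- R2 - (3)*R1:  [ 0  2  3 ]
R3 <- R3 - (-3)*R1:  [  0   2  -3 ]
R3 <- R3 - (1)*R2:  [  0   0  -6 ]
Row echelon form:
[ -5  3   4 ]
[  0  2   3 ]
[  0  0  -6 ]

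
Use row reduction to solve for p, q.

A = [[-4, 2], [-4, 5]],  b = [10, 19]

(-1, 3)

Forward elimination on [A|b]:
R2 <- R2 - (1)*R1:  [ 0  3  9 ]
Row echelon form:
[ -4  2  |  10 ]
[  0  3  |   9 ]
Back-substitution:
q = (9) / 3 = 3
p = (10 - (2)*(3)) / -4 = -1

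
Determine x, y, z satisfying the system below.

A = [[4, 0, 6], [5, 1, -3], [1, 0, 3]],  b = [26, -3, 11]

Forward elimination on [A|b]:
R2 <- R2 - (5/4)*R1:  [     0      1  -21/2  -71/2 ]
R3 <- R3 - (1/4)*R1:  [   0    0  3/2  9/2 ]
Row echelon form:
[ 4  0      6  |     26 ]
[ 0  1  -21/2  |  -71/2 ]
[ 0  0    3/2  |    9/2 ]
Back-substitution:
z = (9/2) / (3/2) = 3
y = (-71/2 - (-21/2)*(3)) / 1 = -4
x = (26 - (6)*(3)) / 4 = 2

(2, -4, 3)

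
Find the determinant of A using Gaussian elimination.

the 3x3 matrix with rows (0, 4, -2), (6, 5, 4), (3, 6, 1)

Forward elimination:
R1 <-> R2   (pivot in column 1 was zero)
[ 6  5   4 ]
[ 0  4  -2 ]
[ 3  6   1 ]
R3 <- R3 - (1/2)*R1:  [   0  7/2   -1 ]
R3 <- R3 - (7/8)*R2:  [   0    0  3/4 ]
Upper-triangular form:
[ 6  5    4 ]
[ 0  4   -2 ]
[ 0  0  3/4 ]
det(A) = (-1)^1 * (6) * (4) * (3/4) = -18  (1 row swap -> sign -1)

det(A) = -18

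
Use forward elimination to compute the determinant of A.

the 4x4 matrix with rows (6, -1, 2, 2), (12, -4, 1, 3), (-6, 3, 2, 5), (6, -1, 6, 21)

det(A) = 60

Forward elimination:
R2 <- R2 - (2)*R1:  [  0  -2  -3  -1 ]
R3 <- R3 - (-1)*R1:  [ 0  2  4  7 ]
R4 <- R4 - (1)*R1:  [  0   0   4  19 ]
R3 <- R3 - (-1)*R2:  [ 0  0  1  6 ]
R4 <- R4 - (4)*R3:  [  0   0   0  -5 ]
Upper-triangular form:
[ 6  -1   2   2 ]
[ 0  -2  -3  -1 ]
[ 0   0   1   6 ]
[ 0   0   0  -5 ]
det(A) = (-1)^0 * (6) * (-2) * (1) * (-5) = 60  (0 row swaps -> sign +1)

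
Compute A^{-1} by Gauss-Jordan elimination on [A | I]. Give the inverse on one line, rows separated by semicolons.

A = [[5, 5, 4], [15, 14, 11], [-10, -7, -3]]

inverse = [-7/2 13/10 1/10; 13/2 -5/2 -1/2; -7/2 3/2 1/2]

Gauss-Jordan on [A | I]:
R1 <- (1/5)*R1:  [   1    1  4/5  |  1/5    0    0 ]
R2 <- R2 - (15)*R1:  [  0  -1  -1  |  -3   1   0 ]
R3 <- R3 - (-10)*R1:  [ 0  3  5  |  2  0  1 ]
R2 <- (1/-1)*R2:  [  0   1   1  |   3  -1   0 ]
R1 <- R1 - (1)*R2:  [     1      0   -1/5  |  -14/5      1      0 ]
R3 <- R3 - (3)*R2:  [  0   0   2  |  -7   3   1 ]
R3 <- (1/2)*R3:  [    0     0     1  |  -7/2   3/2   1/2 ]
R1 <- R1 - (-1/5)*R3:  [     1      0      0  |   -7/2  13/10   1/10 ]
R2 <- R2 - (1)*R3:  [    0     1     0  |  13/2  -5/2  -1/2 ]
Right block of [I | A^{-1}] is the inverse:
[ -7/2  13/10  1/10 ]
[ 13/2   -5/2  -1/2 ]
[ -7/2    3/2   1/2 ]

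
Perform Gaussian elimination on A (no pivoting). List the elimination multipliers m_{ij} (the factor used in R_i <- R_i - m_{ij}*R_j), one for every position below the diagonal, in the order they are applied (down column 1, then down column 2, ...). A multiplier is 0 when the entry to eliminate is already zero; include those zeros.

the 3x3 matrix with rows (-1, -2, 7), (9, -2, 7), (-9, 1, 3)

Forward elimination:
R2 <- R2 - (-9)*R1:  [   0  -20   70 ]
R3 <- R3 - (9)*R1:  [   0   19  -60 ]
R3 <- R3 - (-19/20)*R2:  [    0     0  13/2 ]
Multipliers (in order of application): m_{21} = -9, m_{31} = 9, m_{32} = -19/20

multipliers: -9, 9, -19/20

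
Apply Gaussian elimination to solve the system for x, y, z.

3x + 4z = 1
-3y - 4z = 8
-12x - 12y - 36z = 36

Forward elimination on [A|b]:
R3 <- R3 - (-4)*R1:  [   0  -12  -20   40 ]
R3 <- R3 - (4)*R2:  [  0   0  -4   8 ]
Row echelon form:
[ 3   0   4  |  1 ]
[ 0  -3  -4  |  8 ]
[ 0   0  -4  |  8 ]
Back-substitution:
z = (8) / -4 = -2
y = (8 - (-4)*(-2)) / -3 = 0
x = (1 - (4)*(-2)) / 3 = 3

(3, 0, -2)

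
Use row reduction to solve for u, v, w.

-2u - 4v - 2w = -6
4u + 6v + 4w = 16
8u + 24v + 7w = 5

Forward elimination on [A|b]:
R2 <- R2 - (-2)*R1:  [  0  -2   0   4 ]
R3 <- R3 - (-4)*R1:  [   0    8   -1  -19 ]
R3 <- R3 - (-4)*R2:  [  0   0  -1  -3 ]
Row echelon form:
[ -2  -4  -2  |  -6 ]
[  0  -2   0  |   4 ]
[  0   0  -1  |  -3 ]
Back-substitution:
w = (-3) / -1 = 3
v = (4) / -2 = -2
u = (-6 - (-4)*(-2) - (-2)*(3)) / -2 = 4

(4, -2, 3)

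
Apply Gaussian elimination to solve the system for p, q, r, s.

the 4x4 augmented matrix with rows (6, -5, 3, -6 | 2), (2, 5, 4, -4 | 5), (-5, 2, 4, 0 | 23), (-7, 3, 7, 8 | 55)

Forward elimination on [A|b]:
R2 <- R2 - (1/3)*R1:  [    0  20/3     3    -2  13/3 ]
R3 <- R3 - (-5/6)*R1:  [     0  -13/6   13/2     -5   74/3 ]
R4 <- R4 - (-7/6)*R1:  [     0  -17/6   21/2      1  172/3 ]
R3 <- R3 - (-13/40)*R2:  [       0        0   299/40  -113/20  1043/40 ]
R4 <- R4 - (-17/40)*R2:  [       0        0   471/40     3/20  2367/40 ]
R4 <- R4 - (471/299)*R3:  [        0         0         0  2706/299  5412/299 ]
Row echelon form:
[ 6    -5       3        -6  |         2 ]
[ 0  20/3       3        -2  |      13/3 ]
[ 0     0  299/40   -113/20  |   1043/40 ]
[ 0     0       0  2706/299  |  5412/299 ]
Back-substitution:
s = (5412/299) / (2706/299) = 2
r = (1043/40 - (-113/20)*(2)) / (299/40) = 5
q = (13/3 - (3)*(5) - (-2)*(2)) / (20/3) = -1
p = (2 - (-5)*(-1) - (3)*(5) - (-6)*(2)) / 6 = -1

(-1, -1, 5, 2)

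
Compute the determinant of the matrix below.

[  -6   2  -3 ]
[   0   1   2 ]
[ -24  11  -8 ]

Forward elimination:
R3 <- R3 - (4)*R1:  [ 0  3  4 ]
R3 <- R3 - (3)*R2:  [  0   0  -2 ]
Upper-triangular form:
[ -6  2  -3 ]
[  0  1   2 ]
[  0  0  -2 ]
det(A) = (-1)^0 * (-6) * (1) * (-2) = 12  (0 row swaps -> sign +1)

det(A) = 12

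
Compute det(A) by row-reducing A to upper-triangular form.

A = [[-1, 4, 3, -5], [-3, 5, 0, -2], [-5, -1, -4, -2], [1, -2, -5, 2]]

Forward elimination:
R2 <- R2 - (3)*R1:  [  0  -7  -9  13 ]
R3 <- R3 - (5)*R1:  [   0  -21  -19   23 ]
R4 <- R4 - (-1)*R1:  [  0   2  -2  -3 ]
R3 <- R3 - (3)*R2:  [   0    0    8  -16 ]
R4 <- R4 - (-2/7)*R2:  [     0      0  -32/7    5/7 ]
R4 <- R4 - (-4/7)*R3:  [     0      0      0  -59/7 ]
Upper-triangular form:
[ -1   4   3     -5 ]
[  0  -7  -9     13 ]
[  0   0   8    -16 ]
[  0   0   0  -59/7 ]
det(A) = (-1)^0 * (-1) * (-7) * (8) * (-59/7) = -472  (0 row swaps -> sign +1)

det(A) = -472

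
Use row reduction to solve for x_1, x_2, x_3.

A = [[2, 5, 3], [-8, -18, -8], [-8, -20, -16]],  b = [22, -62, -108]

Forward elimination on [A|b]:
R2 <- R2 - (-4)*R1:  [  0   2   4  26 ]
R3 <- R3 - (-4)*R1:  [   0    0   -4  -20 ]
Row echelon form:
[ 2  5   3  |   22 ]
[ 0  2   4  |   26 ]
[ 0  0  -4  |  -20 ]
Back-substitution:
x_3 = (-20) / -4 = 5
x_2 = (26 - (4)*(5)) / 2 = 3
x_1 = (22 - (5)*(3) - (3)*(5)) / 2 = -4

(-4, 3, 5)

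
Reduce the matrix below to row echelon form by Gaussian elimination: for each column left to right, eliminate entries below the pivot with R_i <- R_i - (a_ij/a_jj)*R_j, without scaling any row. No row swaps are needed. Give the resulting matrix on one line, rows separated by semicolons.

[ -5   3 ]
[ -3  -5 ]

REF = [-5 3; 0 -34/5]

Forward elimination:
R2 <- R2 - (3/5)*R1:  [     0  -34/5 ]
Row echelon form:
[ -5      3 ]
[  0  -34/5 ]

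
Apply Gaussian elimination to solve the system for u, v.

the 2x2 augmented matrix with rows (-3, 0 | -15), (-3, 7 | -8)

Forward elimination on [A|b]:
R2 <- R2 - (1)*R1:  [ 0  7  7 ]
Row echelon form:
[ -3  0  |  -15 ]
[  0  7  |    7 ]
Back-substitution:
v = (7) / 7 = 1
u = (-15) / -3 = 5

(5, 1)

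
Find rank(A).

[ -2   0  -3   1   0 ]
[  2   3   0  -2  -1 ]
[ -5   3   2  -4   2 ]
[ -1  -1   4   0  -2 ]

rank(A) = 4

Row reduction:
R2 <- R2 - (-1)*R1:  [  0   3  -3  -1  -1 ]
R3 <- R3 - (5/2)*R1:  [     0      3   19/2  -13/2      2 ]
R4 <- R4 - (1/2)*R1:  [    0    -1  11/2  -1/2    -2 ]
R3 <- R3 - (1)*R2:  [     0      0   25/2  -11/2      3 ]
R4 <- R4 - (-1/3)*R2:  [    0     0   9/2  -5/6  -7/3 ]
R4 <- R4 - (9/25)*R3:  [       0        0        0    86/75  -256/75 ]
Row echelon form:
[ -2  0    -3      1        0 ]
[  0  3    -3     -1       -1 ]
[  0  0  25/2  -11/2        3 ]
[  0  0     0  86/75  -256/75 ]
Nonzero rows / pivot columns: 4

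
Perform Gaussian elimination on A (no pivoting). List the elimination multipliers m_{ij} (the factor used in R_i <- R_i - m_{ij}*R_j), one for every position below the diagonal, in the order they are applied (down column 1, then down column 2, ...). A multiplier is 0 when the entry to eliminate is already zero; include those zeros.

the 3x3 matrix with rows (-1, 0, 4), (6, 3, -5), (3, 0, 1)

multipliers: -6, -3, 0

Forward elimination:
R2 <- R2 - (-6)*R1:  [  0   3  19 ]
R3 <- R3 - (-3)*R1:  [  0   0  13 ]
R3: entry in column 2 is already 0 -> m_{32} = 0 (no row operation needed)
Multipliers (in order of application): m_{21} = -6, m_{31} = -3, m_{32} = 0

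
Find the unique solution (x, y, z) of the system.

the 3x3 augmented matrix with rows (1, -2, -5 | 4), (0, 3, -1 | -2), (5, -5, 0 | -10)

Forward elimination on [A|b]:
R3 <- R3 - (5)*R1:  [   0    5   25  -30 ]
R3 <- R3 - (5/3)*R2:  [     0      0   80/3  -80/3 ]
Row echelon form:
[ 1  -2    -5  |      4 ]
[ 0   3    -1  |     -2 ]
[ 0   0  80/3  |  -80/3 ]
Back-substitution:
z = (-80/3) / (80/3) = -1
y = (-2 - (-1)*(-1)) / 3 = -1
x = (4 - (-2)*(-1) - (-5)*(-1)) / 1 = -3

(-3, -1, -1)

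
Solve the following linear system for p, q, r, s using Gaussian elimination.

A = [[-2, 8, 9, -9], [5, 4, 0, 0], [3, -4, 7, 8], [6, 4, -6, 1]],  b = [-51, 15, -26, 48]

Forward elimination on [A|b]:
R2 <- R2 - (-5/2)*R1:  [      0      24    45/2   -45/2  -225/2 ]
R3 <- R3 - (-3/2)*R1:  [      0       8    41/2   -11/2  -205/2 ]
R4 <- R4 - (-3)*R1:  [    0    28    21   -26  -105 ]
R3 <- R3 - (1/3)*R2:  [   0    0   13    2  -65 ]
R4 <- R4 - (7/6)*R2:  [     0      0  -21/4    1/4  105/4 ]
R4 <- R4 - (-21/52)*R3:  [     0      0      0  55/52      0 ]
Row echelon form:
[ -2   8     9     -9  |     -51 ]
[  0  24  45/2  -45/2  |  -225/2 ]
[  0   0    13      2  |     -65 ]
[  0   0     0  55/52  |       0 ]
Back-substitution:
s = (0) / (55/52) = 0
r = (-65 - (2)*(0)) / 13 = -5
q = (-225/2 - (45/2)*(-5) - (-45/2)*(0)) / 24 = 0
p = (-51 - (8)*(0) - (9)*(-5) - (-9)*(0)) / -2 = 3

(3, 0, -5, 0)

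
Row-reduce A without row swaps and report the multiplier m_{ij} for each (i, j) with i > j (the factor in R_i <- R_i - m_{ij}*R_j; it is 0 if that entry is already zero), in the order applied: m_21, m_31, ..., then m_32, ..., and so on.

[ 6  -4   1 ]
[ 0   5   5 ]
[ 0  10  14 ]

Forward elimination:
R2: entry in column 1 is already 0 -> m_{21} = 0 (no row operation needed)
R3: entry in column 1 is already 0 -> m_{31} = 0 (no row operation needed)
R3 <- R3 - (2)*R2:  [ 0  0  4 ]
Multipliers (in order of application): m_{21} = 0, m_{31} = 0, m_{32} = 2

multipliers: 0, 0, 2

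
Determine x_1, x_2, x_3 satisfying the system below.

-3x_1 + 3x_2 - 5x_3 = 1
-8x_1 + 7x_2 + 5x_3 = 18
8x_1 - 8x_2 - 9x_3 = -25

Forward elimination on [A|b]:
R2 <- R2 - (8/3)*R1:  [    0    -1  55/3  46/3 ]
R3 <- R3 - (-8/3)*R1:  [     0      0  -67/3  -67/3 ]
Row echelon form:
[ -3   3     -5  |      1 ]
[  0  -1   55/3  |   46/3 ]
[  0   0  -67/3  |  -67/3 ]
Back-substitution:
x_3 = (-67/3) / (-67/3) = 1
x_2 = (46/3 - (55/3)*(1)) / -1 = 3
x_1 = (1 - (3)*(3) - (-5)*(1)) / -3 = 1

(1, 3, 1)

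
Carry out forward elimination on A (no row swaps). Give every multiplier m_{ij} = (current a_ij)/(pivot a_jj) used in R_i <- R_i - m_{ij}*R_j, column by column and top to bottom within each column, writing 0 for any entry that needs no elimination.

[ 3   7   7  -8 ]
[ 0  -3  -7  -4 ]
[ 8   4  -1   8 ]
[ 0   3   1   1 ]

multipliers: 0, 8/3, 0, 44/9, -1, -54/131

Forward elimination:
R2: entry in column 1 is already 0 -> m_{21} = 0 (no row operation needed)
R3 <- R3 - (8/3)*R1:  [     0  -44/3  -59/3   88/3 ]
R4: entry in column 1 is already 0 -> m_{41} = 0 (no row operation needed)
R3 <- R3 - (44/9)*R2:  [     0      0  131/9  440/9 ]
R4 <- R4 - (-1)*R2:  [  0   0  -6  -3 ]
R4 <- R4 - (-54/131)*R3:  [        0         0         0  2247/131 ]
Multipliers (in order of application): m_{21} = 0, m_{31} = 8/3, m_{41} = 0, m_{32} = 44/9, m_{42} = -1, m_{43} = -54/131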